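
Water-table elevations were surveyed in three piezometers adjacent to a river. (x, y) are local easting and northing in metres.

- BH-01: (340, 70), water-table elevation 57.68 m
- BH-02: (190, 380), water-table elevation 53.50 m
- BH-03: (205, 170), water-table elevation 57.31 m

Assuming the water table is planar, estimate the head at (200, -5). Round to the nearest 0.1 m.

60.7 m

Taking BH-01 as reference: BH-02−BH-01 = (-150, 310, -4.18); BH-03−BH-01 = (-135, 100, -0.37).
Solve a·Δx + b·Δy = Δh: det = (-150)·100 − (-135)·310 = 26850.
∂h/∂x = [(-4.18)·100 − (-0.37)·310] / 26850 = -0.01130
∂h/∂y = [(-150)·(-0.37) − (-135)·(-4.18)] / 26850 = -0.01895
h(200, -5) = 57.68 + (-0.01130)·(-140) + (-0.01895)·(-75) = 57.68 +1.581 +1.421 = 60.683 m.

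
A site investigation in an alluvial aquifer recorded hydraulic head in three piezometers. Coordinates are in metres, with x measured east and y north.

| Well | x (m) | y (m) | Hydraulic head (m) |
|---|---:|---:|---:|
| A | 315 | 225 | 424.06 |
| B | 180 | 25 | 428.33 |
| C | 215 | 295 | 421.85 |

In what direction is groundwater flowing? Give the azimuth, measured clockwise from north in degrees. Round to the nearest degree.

Differences from A: to B (Δx, Δy, Δh) = (-135, -200, +4.27); to C = (-100, 70, -2.21).
Solve a·Δx + b·Δy = Δh: det = (-135)·70 − (-100)·(-200) = -29450.
∂h/∂x = [(+4.27)·70 − (-2.21)·(-200)] / -29450 = +0.004859
∂h/∂y = [(-135)·(-2.21) − (-100)·(+4.27)] / -29450 = -0.02463
Flow direction (−∇h) has components (-0.004859 E, +0.02463 N).
Azimuth = atan2(E, N) = atan2(-0.004859, +0.02463) = 348.8° ≈ 349°.

349°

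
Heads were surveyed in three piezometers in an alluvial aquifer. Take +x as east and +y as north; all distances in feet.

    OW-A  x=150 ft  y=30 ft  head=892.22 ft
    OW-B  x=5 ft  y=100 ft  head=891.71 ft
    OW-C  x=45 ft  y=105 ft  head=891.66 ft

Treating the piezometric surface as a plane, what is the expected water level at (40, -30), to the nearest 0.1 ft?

Taking OW-A as reference: OW-B−OW-A = (-145, 70, -0.51); OW-C−OW-A = (-105, 75, -0.56).
Determinant of the coordinate differences = (-145)·75 − (-105)·70 = -3525.
∂h/∂x = [(-0.51)·75 − (-0.56)·70] / -3525 = -0.0002695
∂h/∂y = [(-145)·(-0.56) − (-105)·(-0.51)] / -3525 = -0.007844
h(40, -30) = 892.22 + (-0.0002695)·(-110) + (-0.007844)·(-60) = 892.22 +0.030 +0.471 = 892.720 ft.

892.7 ft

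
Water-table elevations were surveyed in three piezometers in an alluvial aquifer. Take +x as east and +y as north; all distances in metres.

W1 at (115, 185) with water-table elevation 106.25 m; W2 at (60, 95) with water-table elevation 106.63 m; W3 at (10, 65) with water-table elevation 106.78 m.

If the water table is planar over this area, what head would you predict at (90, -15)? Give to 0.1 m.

Taking W1 as reference: W2−W1 = (-55, -90, +0.38); W3−W1 = (-105, -120, +0.53).
Solve a·Δx + b·Δy = Δh: det = (-55)·(-120) − (-105)·(-90) = -2850.
∂h/∂x = [(+0.38)·(-120) − (+0.53)·(-90)] / -2850 = -0.0007368
∂h/∂y = [(-55)·(+0.53) − (-105)·(+0.38)] / -2850 = -0.003772
h(90, -15) = 106.25 + (-0.0007368)·(-25) + (-0.003772)·(-200) = 106.25 +0.018 +0.754 = 107.023 m.

107.0 m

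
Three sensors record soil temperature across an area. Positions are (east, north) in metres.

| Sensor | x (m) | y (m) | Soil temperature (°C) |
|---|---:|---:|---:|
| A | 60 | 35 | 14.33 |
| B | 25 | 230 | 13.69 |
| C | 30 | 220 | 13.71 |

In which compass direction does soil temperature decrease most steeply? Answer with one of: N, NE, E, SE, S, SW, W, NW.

Taking A as reference: B−A = (-35, 195, -0.64); C−A = (-30, 185, -0.62).
Determinant of the coordinate differences = (-35)·185 − (-30)·195 = -625.
∂T/∂x = [(-0.64)·185 − (-0.62)·195] / -625 = -0.004000
∂T/∂y = [(-35)·(-0.62) − (-30)·(-0.64)] / -625 = -0.004000
Steepest decrease is along −∇f = (+0.004000 E, +0.004000 N) → northeast.

NE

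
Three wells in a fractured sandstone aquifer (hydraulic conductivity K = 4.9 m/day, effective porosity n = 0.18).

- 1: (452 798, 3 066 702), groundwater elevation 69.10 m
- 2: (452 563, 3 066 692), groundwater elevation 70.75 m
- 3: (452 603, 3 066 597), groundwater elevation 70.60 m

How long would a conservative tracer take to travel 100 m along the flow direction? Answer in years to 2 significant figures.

Differences from 1: to 2 (Δx, Δy, Δh) = (-235, -10, +1.65); to 3 = (-195, -105, +1.50).
Solve a·Δx + b·Δy = Δh: det = (-235)·(-105) − (-195)·(-10) = 22725.
∂h/∂x = [(+1.65)·(-105) − (+1.50)·(-10)] / 22725 = -0.006964
∂h/∂y = [(-235)·(+1.50) − (-195)·(+1.65)] / 22725 = -0.001353
|∇h| = √(-0.006964² + -0.001353²) = 0.007094
Seepage velocity v = K·i/n = 4.9 × 0.007094 / 0.18 = 0.1931 m/day.
t = 100 / 0.1931 = 517.9 days = 1.42 years.

1.4 years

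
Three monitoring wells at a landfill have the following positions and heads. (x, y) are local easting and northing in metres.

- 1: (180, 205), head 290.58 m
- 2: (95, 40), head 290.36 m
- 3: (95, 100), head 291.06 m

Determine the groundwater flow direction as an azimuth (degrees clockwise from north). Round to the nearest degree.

Differences from 1: to 2 (Δx, Δy, Δh) = (-85, -165, -0.22); to 3 = (-85, -105, +0.48).
Determinant of the coordinate differences = (-85)·(-105) − (-85)·(-165) = -5100.
∂h/∂x = [(-0.22)·(-105) − (+0.48)·(-165)] / -5100 = -0.02006
∂h/∂y = [(-85)·(+0.48) − (-85)·(-0.22)] / -5100 = +0.01167
Flow direction (−∇h) has components (+0.02006 E, -0.01167 N).
Azimuth = atan2(E, N) = atan2(+0.02006, -0.01167) = 120.2° ≈ 120°.

120°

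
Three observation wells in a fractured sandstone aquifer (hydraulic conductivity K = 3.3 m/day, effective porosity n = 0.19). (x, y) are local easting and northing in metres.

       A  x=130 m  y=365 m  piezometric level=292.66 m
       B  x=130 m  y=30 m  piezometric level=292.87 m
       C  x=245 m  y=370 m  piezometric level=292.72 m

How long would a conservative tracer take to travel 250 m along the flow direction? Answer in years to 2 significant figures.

47 years

With h = a·x + b·y + c and A as origin, the differences give:
  0·a + (-335)·b = +0.21
  115·a + 5·b = +0.06
Eliminate b (×5 and ×(-335), subtract): 38525·a = 21.150 → a = ∂h/∂x = +0.0005490
Back-substitute: b = ∂h/∂y = -0.0006269.
|∇h| = √(0.0005490² + -0.0006269²) = 0.0008333
Seepage velocity v = K·i/n = 3.3 × 0.0008333 / 0.19 = 0.01447 m/day.
t = 250 / 0.01447 = 1.728e+04 days = 47.3 years.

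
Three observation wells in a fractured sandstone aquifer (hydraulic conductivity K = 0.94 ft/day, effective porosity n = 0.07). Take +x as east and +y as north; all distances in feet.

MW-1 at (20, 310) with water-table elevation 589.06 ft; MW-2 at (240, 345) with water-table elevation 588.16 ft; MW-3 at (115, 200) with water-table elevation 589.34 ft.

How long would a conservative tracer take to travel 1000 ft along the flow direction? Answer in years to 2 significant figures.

33 years

Three-point gradient (reference MW-1): Δ to MW-2 = (220, 35, -0.90), Δ to MW-3 = (95, -110, +0.28).
∂h/∂x = -0.003241, ∂h/∂y = -0.005344 (det = -27525).
|∇h| = √(-0.003241² + -0.005344²) = 0.00625
Seepage velocity v = K·i/n = 0.94 × 0.00625 / 0.07 = 0.08393 ft/day.
t = 1000 / 0.08393 = 1.191e+04 days = 32.6 years.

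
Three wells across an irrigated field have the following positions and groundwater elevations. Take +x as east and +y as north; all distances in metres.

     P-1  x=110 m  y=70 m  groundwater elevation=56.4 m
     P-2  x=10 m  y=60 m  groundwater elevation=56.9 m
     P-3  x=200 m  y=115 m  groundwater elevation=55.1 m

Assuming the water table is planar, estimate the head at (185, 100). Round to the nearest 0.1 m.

55.5 m

Three-point gradient (reference P-1): Δ to P-2 = (-100, -10, +0.5), Δ to P-3 = (90, 45, -1.3).
∂h/∂x = -0.002639, ∂h/∂y = -0.02361 (det = -3600).
h(185, 100) = 56.4 + (-0.002639)·(75) + (-0.02361)·(30) = 56.4 -0.198 -0.708 = 55.494 m.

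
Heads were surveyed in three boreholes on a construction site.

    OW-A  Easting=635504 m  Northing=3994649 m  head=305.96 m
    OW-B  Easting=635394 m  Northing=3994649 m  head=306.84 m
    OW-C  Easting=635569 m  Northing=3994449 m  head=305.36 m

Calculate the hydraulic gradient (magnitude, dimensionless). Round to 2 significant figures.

0.0080

With h = a·x + b·y + c and OW-A as origin, the differences give:
  (-110)·a + 0·b = +0.88
  65·a + (-200)·b = -0.60
Eliminate b (×(-200) and ×0, subtract): 22000·a = -176.000 → a = ∂h/∂x = -0.008000
Back-substitute: b = ∂h/∂y = +0.0004000.
|∇h| = √(-0.008000² + 0.0004000²) = 0.00801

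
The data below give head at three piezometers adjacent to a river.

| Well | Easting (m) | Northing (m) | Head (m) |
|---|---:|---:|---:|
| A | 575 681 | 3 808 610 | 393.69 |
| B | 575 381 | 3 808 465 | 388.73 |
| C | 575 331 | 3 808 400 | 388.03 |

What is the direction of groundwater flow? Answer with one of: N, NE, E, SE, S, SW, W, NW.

Taking A as reference: B−A = (-300, -145, -4.96); C−A = (-350, -210, -5.66).
Solve a·Δx + b·Δy = Δh: det = (-300)·(-210) − (-350)·(-145) = 12250.
∂h/∂x = [(-4.96)·(-210) − (-5.66)·(-145)] / 12250 = +0.01803
∂h/∂y = [(-300)·(-5.66) − (-350)·(-4.96)] / 12250 = -0.003102
Flow = −∇h = (-0.01803 east, +0.003102 north), which points west.

W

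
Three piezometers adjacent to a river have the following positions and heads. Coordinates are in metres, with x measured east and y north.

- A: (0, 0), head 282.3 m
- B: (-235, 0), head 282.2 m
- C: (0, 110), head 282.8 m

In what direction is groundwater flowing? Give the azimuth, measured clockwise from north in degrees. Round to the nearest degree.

∂h/∂x = (282.2 − 282.3) / (-235 − 0) = +0.0004255
∂h/∂y = (282.8 − 282.3) / (110 − 0) = +0.004545
Flow direction (−∇h) has components (-0.0004255 E, -0.004545 N).
Azimuth = atan2(E, N) = atan2(-0.0004255, -0.004545) = 185.3° ≈ 185°.

185°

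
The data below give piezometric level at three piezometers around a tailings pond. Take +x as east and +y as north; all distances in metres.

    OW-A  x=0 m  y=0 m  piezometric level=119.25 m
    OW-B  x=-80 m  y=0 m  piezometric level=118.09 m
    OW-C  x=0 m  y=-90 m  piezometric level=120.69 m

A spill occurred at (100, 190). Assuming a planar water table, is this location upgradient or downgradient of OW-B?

∂h/∂x = (118.09 − 119.25) / (-80 − 0) = +0.01450
∂h/∂y = (120.69 − 119.25) / (-90 − 0) = -0.01600
Head at (100, 190) = 119.25 + (+0.01450)·(100) + (-0.01600)·(190) = 117.66 m.
That is lower than the 118.09 m at OW-B, so the point is downgradient.

downgradient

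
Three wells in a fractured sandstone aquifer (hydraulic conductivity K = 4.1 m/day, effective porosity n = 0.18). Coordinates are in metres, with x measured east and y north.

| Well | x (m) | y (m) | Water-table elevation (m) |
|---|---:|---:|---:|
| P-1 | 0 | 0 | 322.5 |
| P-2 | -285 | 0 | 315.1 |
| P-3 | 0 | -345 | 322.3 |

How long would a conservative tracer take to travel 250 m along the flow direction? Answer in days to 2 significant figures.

420 days

∂h/∂x = (315.1 − 322.5) / (-285 − 0) = +0.02596
∂h/∂y = (322.3 − 322.5) / (-345 − 0) = +0.0005797
|∇h| = √(0.02596² + 0.0005797²) = 0.02597
Seepage velocity v = K·i/n = 4.1 × 0.02597 / 0.18 = 0.5915 m/day.
t = 250 / 0.5915 = 422.7 days.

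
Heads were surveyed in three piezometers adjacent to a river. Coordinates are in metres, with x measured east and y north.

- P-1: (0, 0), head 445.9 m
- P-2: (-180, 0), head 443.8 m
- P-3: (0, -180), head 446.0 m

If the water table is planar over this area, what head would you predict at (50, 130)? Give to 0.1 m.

∂h/∂x = (443.8 − 445.9) / (-180 − 0) = +0.01167
∂h/∂y = (446.0 − 445.9) / (-180 − 0) = -0.0005556
h(50, 130) = 445.9 + (+0.01167)·(50) + (-0.0005556)·(130) = 445.9 +0.583 -0.072 = 446.411 m.

446.4 m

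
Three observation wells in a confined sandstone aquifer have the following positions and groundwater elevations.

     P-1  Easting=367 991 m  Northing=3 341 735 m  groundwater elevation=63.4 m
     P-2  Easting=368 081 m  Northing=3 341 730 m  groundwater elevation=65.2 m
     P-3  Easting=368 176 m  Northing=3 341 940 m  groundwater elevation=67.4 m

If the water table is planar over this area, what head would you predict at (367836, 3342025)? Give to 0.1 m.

With h = a·x + b·y + c and P-1 as origin, the differences give:
  90·a + (-5)·b = +1.8
  185·a + 205·b = +4.0
Eliminate b (×205 and ×(-5), subtract): 19375·a = 389.00 → a = ∂h/∂x = +0.02008
Back-substitute: b = ∂h/∂y = +0.001394.
h(367836, 3342025) = 63.4 + (+0.02008)·(-155) + (+0.001394)·(290) = 63.4 -3.112 +0.404 = 60.692 m.

60.7 m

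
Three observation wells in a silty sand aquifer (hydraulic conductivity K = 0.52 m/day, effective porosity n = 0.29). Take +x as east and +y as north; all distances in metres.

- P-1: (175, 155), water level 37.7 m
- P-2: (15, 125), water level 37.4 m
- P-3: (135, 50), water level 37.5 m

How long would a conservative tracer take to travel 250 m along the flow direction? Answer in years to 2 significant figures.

180 years

With h = a·x + b·y + c and P-1 as origin, the differences give:
  (-160)·a + (-30)·b = -0.3
  (-40)·a + (-105)·b = -0.2
Eliminate b (×(-105) and ×(-30), subtract): 15600·a = 25.50 → a = ∂h/∂x = +0.001635
Back-substitute: b = ∂h/∂y = +0.001282.
|∇h| = √(0.001635² + 0.001282²) = 0.002078
Seepage velocity v = K·i/n = 0.52 × 0.002078 / 0.29 = 0.003726 m/day.
t = 250 / 0.003726 = 6.71e+04 days = 184 years.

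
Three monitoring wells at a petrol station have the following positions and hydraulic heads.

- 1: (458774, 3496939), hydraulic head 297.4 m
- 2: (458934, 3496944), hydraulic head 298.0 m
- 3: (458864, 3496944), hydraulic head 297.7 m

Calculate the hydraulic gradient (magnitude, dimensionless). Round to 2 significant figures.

Differences from 1: to 2 (Δx, Δy, Δh) = (160, 5, +0.6); to 3 = (90, 5, +0.3).
Solve a·Δx + b·Δy = Δh: det = 160·5 − 90·5 = 350.
∂h/∂x = [(+0.6)·5 − (+0.3)·5] / 350 = +0.004286
∂h/∂y = [160·(+0.3) − 90·(+0.6)] / 350 = -0.01714
|∇h| = √(0.004286² + -0.01714²) = 0.01767

0.018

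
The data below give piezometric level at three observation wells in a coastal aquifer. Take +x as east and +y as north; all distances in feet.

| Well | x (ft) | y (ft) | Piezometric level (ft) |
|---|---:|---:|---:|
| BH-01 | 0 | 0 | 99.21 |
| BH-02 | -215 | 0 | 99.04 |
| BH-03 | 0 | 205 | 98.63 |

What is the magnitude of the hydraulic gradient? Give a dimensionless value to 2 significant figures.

∂h/∂x = (99.04 − 99.21) / (-215 − 0) = +0.0007907
∂h/∂y = (98.63 − 99.21) / (205 − 0) = -0.002829
|∇h| = √(0.0007907² + -0.002829²) = 0.002937

0.0029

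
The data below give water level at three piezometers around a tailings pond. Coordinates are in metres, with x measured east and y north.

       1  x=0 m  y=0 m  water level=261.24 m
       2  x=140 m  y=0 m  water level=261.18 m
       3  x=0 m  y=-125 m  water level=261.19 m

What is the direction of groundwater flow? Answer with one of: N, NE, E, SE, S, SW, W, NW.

SE

∂h/∂x = (261.18 − 261.24) / (140 − 0) = -0.0004286
∂h/∂y = (261.19 − 261.24) / (-125 − 0) = +0.0004000
Flow = −∇h = (+0.0004286 east, -0.0004000 north), which points southeast.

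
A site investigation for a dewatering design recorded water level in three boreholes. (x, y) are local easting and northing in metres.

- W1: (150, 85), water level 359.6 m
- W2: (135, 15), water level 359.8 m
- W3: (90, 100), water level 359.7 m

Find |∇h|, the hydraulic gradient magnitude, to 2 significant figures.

Differences from W1: to W2 (Δx, Δy, Δh) = (-15, -70, +0.2); to W3 = (-60, 15, +0.1).
Determinant of the coordinate differences = (-15)·15 − (-60)·(-70) = -4425.
∂h/∂x = [(+0.2)·15 − (+0.1)·(-70)] / -4425 = -0.002260
∂h/∂y = [(-15)·(+0.1) − (-60)·(+0.2)] / -4425 = -0.002373
|∇h| = √(-0.002260² + -0.002373²) = 0.003277

0.0033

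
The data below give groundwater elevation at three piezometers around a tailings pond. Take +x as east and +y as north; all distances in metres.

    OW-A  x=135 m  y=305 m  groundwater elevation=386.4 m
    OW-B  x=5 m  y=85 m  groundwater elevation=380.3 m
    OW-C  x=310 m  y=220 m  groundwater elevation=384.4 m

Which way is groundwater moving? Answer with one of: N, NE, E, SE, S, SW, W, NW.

S

Three-point gradient (reference OW-A): Δ to OW-B = (-130, -220, -6.1), Δ to OW-C = (175, -85, -2.0).
∂h/∂x = +0.001584, ∂h/∂y = +0.02679 (det = 49550).
Flow = −∇h = (-0.001584 east, -0.02679 north), which points south.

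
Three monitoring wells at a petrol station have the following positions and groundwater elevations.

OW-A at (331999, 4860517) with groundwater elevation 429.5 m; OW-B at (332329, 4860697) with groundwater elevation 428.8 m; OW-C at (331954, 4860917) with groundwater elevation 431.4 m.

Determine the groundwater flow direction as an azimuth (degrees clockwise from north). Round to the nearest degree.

134°

Differences from OW-A: to OW-B (Δx, Δy, Δh) = (330, 180, -0.7); to OW-C = (-45, 400, +1.9).
Solve a·Δx + b·Δy = Δh: det = 330·400 − (-45)·180 = 140100.
∂h/∂x = [(-0.7)·400 − (+1.9)·180] / 140100 = -0.004440
∂h/∂y = [330·(+1.9) − (-45)·(-0.7)] / 140100 = +0.004251
Flow direction (−∇h) has components (+0.004440 E, -0.004251 N).
Azimuth = atan2(E, N) = atan2(+0.004440, -0.004251) = 133.8° ≈ 134°.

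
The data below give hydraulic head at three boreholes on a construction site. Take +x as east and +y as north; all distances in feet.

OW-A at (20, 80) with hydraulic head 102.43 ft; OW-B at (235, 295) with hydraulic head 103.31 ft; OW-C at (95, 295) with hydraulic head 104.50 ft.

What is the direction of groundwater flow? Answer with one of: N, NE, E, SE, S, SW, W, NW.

Taking OW-A as reference: OW-B−OW-A = (215, 215, +0.88); OW-C−OW-A = (75, 215, +2.07).
Determinant of the coordinate differences = 215·215 − 75·215 = 30100.
∂h/∂x = [(+0.88)·215 − (+2.07)·215] / 30100 = -0.008500
∂h/∂y = [215·(+2.07) − 75·(+0.88)] / 30100 = +0.01259
Flow = −∇h = (+0.008500 east, -0.01259 north), which points southeast.

SE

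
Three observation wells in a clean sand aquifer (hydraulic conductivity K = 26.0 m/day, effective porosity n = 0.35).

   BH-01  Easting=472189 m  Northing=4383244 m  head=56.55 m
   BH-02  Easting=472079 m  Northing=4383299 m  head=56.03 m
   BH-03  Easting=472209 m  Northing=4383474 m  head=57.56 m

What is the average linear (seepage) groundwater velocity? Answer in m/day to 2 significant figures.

With h = a·x + b·y + c and BH-01 as origin, the differences give:
  (-110)·a + 55·b = -0.52
  20·a + 230·b = +1.01
Eliminate b (×230 and ×55, subtract): -26400·a = -175.150 → a = ∂h/∂x = +0.006634
Back-substitute: b = ∂h/∂y = +0.003814.
|∇h| = √(0.006634² + 0.003814²) = 0.007652
Seepage velocity v = K·i/n = 26.0 × 0.007652 / 0.35 = 0.5684 m/day.

0.57 m/day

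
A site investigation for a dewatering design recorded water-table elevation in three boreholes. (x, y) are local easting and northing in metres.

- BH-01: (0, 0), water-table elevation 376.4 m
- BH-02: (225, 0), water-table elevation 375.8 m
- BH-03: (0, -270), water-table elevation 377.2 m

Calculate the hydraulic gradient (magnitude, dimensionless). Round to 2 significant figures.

∂h/∂x = (375.8 − 376.4) / (225 − 0) = -0.002667
∂h/∂y = (377.2 − 376.4) / (-270 − 0) = -0.002963
|∇h| = √(-0.002667² + -0.002963²) = 0.003987

0.0040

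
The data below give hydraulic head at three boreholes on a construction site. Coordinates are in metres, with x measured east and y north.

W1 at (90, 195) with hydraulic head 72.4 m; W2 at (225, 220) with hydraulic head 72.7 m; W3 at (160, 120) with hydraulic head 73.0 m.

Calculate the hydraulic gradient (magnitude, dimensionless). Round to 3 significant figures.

0.00596

Differences from W1: to W2 (Δx, Δy, Δh) = (135, 25, +0.3); to W3 = (70, -75, +0.6).
Solve a·Δx + b·Δy = Δh: det = 135·(-75) − 70·25 = -11875.
∂h/∂x = [(+0.3)·(-75) − (+0.6)·25] / -11875 = +0.003158
∂h/∂y = [135·(+0.6) − 70·(+0.3)] / -11875 = -0.005053
|∇h| = √(0.003158² + -0.005053²) = 0.005959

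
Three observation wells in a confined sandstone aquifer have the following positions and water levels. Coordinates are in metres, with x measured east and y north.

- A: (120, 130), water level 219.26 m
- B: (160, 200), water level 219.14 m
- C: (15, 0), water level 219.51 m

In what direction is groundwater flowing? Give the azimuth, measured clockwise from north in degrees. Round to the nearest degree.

036°

Taking A as reference: B−A = (40, 70, -0.12); C−A = (-105, -130, +0.25).
Determinant of the coordinate differences = 40·(-130) − (-105)·70 = 2150.
∂h/∂x = [(-0.12)·(-130) − (+0.25)·70] / 2150 = -0.0008837
∂h/∂y = [40·(+0.25) − (-105)·(-0.12)] / 2150 = -0.001209
Flow direction (−∇h) has components (+0.0008837 E, +0.001209 N).
Azimuth = atan2(E, N) = atan2(+0.0008837, +0.001209) = 36.2° ≈ 036°.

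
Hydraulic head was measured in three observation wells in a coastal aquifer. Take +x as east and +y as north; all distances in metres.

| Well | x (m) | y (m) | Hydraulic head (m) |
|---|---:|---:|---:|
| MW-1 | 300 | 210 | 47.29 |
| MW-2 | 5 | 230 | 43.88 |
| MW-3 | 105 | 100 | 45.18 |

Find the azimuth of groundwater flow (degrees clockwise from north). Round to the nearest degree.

Taking MW-1 as reference: MW-2−MW-1 = (-295, 20, -3.41); MW-3−MW-1 = (-195, -110, -2.11).
Determinant of the coordinate differences = (-295)·(-110) − (-195)·20 = 36350.
∂h/∂x = [(-3.41)·(-110) − (-2.11)·20] / 36350 = +0.01148
∂h/∂y = [(-295)·(-2.11) − (-195)·(-3.41)] / 36350 = -0.001169
Flow direction (−∇h) has components (-0.01148 E, +0.001169 N).
Azimuth = atan2(E, N) = atan2(-0.01148, +0.001169) = 275.8° ≈ 276°.

276°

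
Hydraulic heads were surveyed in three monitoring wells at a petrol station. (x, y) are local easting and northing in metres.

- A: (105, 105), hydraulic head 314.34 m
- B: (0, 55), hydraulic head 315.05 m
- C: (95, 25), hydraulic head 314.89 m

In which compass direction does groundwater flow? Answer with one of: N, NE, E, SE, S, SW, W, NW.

NE

Differences from A: to B (Δx, Δy, Δh) = (-105, -50, +0.71); to C = (-10, -80, +0.55).
Solve a·Δx + b·Δy = Δh: det = (-105)·(-80) − (-10)·(-50) = 7900.
∂h/∂x = [(+0.71)·(-80) − (+0.55)·(-50)] / 7900 = -0.003709
∂h/∂y = [(-105)·(+0.55) − (-10)·(+0.71)] / 7900 = -0.006411
Flow = −∇h = (+0.003709 east, +0.006411 north), which points northeast.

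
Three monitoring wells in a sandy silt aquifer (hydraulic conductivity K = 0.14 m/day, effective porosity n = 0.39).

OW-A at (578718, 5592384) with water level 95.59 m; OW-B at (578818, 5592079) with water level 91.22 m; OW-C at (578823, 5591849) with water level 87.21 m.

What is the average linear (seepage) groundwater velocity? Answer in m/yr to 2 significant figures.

Taking OW-A as reference: OW-B−OW-A = (100, -305, -4.37); OW-C−OW-A = (105, -535, -8.38).
Solve a·Δx + b·Δy = Δh: det = 100·(-535) − 105·(-305) = -21475.
∂h/∂x = [(-4.37)·(-535) − (-8.38)·(-305)] / -21475 = +0.01015
∂h/∂y = [100·(-8.38) − 105·(-4.37)] / -21475 = +0.01766
|∇h| = √(0.01015² + 0.01766²) = 0.02037
Seepage velocity v = K·i/n = 0.14 × 0.02037 / 0.39 = 0.007312 m/day = 2.671 m/yr.

2.7 m/yr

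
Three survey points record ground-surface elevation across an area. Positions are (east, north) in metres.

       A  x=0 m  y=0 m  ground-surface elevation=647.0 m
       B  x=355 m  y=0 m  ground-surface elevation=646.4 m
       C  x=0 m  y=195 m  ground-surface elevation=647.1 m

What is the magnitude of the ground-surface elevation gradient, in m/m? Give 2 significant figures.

∂z/∂x = (646.4 − 647.0) / (355 − 0) = -0.001690
∂z/∂y = (647.1 − 647.0) / (195 − 0) = +0.0005128
|∇f| = √(-0.001690² + 0.0005128²) = 0.001766 m/m

0.0018 m/m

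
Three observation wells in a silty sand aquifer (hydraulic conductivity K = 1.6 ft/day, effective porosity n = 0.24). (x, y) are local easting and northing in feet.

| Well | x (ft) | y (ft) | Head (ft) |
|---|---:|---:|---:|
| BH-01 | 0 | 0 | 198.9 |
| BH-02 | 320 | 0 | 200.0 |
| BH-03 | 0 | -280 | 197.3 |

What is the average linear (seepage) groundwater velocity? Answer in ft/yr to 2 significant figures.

16 ft/yr

∂h/∂x = (200.0 − 198.9) / (320 − 0) = +0.003437
∂h/∂y = (197.3 − 198.9) / (-280 − 0) = +0.005714
|∇h| = √(0.003437² + 0.005714²) = 0.006668
Seepage velocity v = K·i/n = 1.6 × 0.006668 / 0.24 = 0.04445 ft/day = 16.24 ft/yr.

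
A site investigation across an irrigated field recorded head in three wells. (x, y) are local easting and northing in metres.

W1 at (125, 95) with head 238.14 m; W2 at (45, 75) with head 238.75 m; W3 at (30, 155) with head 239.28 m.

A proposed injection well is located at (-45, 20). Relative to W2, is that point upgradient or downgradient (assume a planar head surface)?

upgradient

Three-point gradient (reference W1): Δ to W2 = (-80, -20, +0.61), Δ to W3 = (-95, 60, +1.14).
∂h/∂x = -0.008866, ∂h/∂y = +0.004963 (det = -6700).
Head at (-45, 20) = 238.14 + (-0.008866)·(-170) + (+0.004963)·(-75) = 239.27 m.
That is higher than the 238.75 m at W2, so the point is upgradient.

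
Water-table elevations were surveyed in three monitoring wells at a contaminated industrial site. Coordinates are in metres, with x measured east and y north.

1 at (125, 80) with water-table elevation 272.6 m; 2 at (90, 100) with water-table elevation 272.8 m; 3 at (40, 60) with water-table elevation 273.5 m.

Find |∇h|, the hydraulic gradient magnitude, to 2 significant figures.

0.011

Differences from 1: to 2 (Δx, Δy, Δh) = (-35, 20, +0.2); to 3 = (-85, -20, +0.9).
Solve a·Δx + b·Δy = Δh: det = (-35)·(-20) − (-85)·20 = 2400.
∂h/∂x = [(+0.2)·(-20) − (+0.9)·20] / 2400 = -0.009167
∂h/∂y = [(-35)·(+0.9) − (-85)·(+0.2)] / 2400 = -0.006042
|∇h| = √(-0.009167² + -0.006042²) = 0.01098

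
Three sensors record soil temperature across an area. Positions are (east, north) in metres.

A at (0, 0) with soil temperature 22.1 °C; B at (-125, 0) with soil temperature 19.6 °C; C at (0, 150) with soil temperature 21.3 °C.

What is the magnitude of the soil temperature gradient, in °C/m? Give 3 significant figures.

∂T/∂x = (19.6 − 22.1) / (-125 − 0) = +0.02000
∂T/∂y = (21.3 − 22.1) / (150 − 0) = -0.005333
|∇f| = √(0.02000² + -0.005333²) = 0.0207 °C/m

0.0207 °C/m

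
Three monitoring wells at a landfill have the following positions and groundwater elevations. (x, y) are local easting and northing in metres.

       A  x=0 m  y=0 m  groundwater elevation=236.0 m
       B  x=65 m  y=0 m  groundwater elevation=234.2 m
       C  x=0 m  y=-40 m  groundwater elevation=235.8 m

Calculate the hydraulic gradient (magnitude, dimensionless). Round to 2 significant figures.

0.028

∂h/∂x = (234.2 − 236.0) / (65 − 0) = -0.02769
∂h/∂y = (235.8 − 236.0) / (-40 − 0) = +0.005000
|∇h| = √(-0.02769² + 0.005000²) = 0.02814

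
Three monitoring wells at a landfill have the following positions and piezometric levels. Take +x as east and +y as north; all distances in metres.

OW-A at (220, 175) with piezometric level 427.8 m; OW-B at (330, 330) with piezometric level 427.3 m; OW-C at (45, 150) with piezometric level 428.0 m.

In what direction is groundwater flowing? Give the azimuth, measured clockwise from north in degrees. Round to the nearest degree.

Taking OW-A as reference: OW-B−OW-A = (110, 155, -0.5); OW-C−OW-A = (-175, -25, +0.2).
Determinant of the coordinate differences = 110·(-25) − (-175)·155 = 24375.
∂h/∂x = [(-0.5)·(-25) − (+0.2)·155] / 24375 = -0.0007590
∂h/∂y = [110·(+0.2) − (-175)·(-0.5)] / 24375 = -0.002687
Flow direction (−∇h) has components (+0.0007590 E, +0.002687 N).
Azimuth = atan2(E, N) = atan2(+0.0007590, +0.002687) = 15.8° ≈ 016°.

016°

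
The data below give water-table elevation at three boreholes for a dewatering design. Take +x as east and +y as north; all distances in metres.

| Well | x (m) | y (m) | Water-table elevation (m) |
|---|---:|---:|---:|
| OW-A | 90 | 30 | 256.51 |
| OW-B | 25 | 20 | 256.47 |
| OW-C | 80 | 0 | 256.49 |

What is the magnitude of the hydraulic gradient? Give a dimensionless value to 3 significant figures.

0.000727

Differences from OW-A: to OW-B (Δx, Δy, Δh) = (-65, -10, -0.04); to OW-C = (-10, -30, -0.02).
Determinant of the coordinate differences = (-65)·(-30) − (-10)·(-10) = 1850.
∂h/∂x = [(-0.04)·(-30) − (-0.02)·(-10)] / 1850 = +0.0005405
∂h/∂y = [(-65)·(-0.02) − (-10)·(-0.04)] / 1850 = +0.0004865
|∇h| = √(0.0005405² + 0.0004865²) = 0.0007272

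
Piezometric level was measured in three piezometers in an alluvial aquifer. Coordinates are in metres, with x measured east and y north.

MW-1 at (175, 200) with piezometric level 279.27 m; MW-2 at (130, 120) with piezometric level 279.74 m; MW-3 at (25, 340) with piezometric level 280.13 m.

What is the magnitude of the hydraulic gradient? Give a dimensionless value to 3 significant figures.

0.00756

Differences from MW-1: to MW-2 (Δx, Δy, Δh) = (-45, -80, +0.47); to MW-3 = (-150, 140, +0.86).
Solve a·Δx + b·Δy = Δh: det = (-45)·140 − (-150)·(-80) = -18300.
∂h/∂x = [(+0.47)·140 − (+0.86)·(-80)] / -18300 = -0.007355
∂h/∂y = [(-45)·(+0.86) − (-150)·(+0.47)] / -18300 = -0.001738
|∇h| = √(-0.007355² + -0.001738²) = 0.007558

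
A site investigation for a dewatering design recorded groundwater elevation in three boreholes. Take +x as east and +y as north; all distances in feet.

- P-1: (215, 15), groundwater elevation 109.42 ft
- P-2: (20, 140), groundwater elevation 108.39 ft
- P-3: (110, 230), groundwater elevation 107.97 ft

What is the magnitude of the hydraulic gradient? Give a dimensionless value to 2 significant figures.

0.0062

Differences from P-1: to P-2 (Δx, Δy, Δh) = (-195, 125, -1.03); to P-3 = (-105, 215, -1.45).
Determinant of the coordinate differences = (-195)·215 − (-105)·125 = -28800.
∂h/∂x = [(-1.03)·215 − (-1.45)·125] / -28800 = +0.001396
∂h/∂y = [(-195)·(-1.45) − (-105)·(-1.03)] / -28800 = -0.006063
|∇h| = √(0.001396² + -0.006063²) = 0.006222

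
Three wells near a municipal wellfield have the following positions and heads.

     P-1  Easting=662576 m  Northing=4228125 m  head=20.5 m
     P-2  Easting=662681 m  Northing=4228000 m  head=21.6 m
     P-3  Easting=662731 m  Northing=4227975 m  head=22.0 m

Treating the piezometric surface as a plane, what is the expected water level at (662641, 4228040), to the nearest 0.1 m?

Differences from P-1: to P-2 (Δx, Δy, Δh) = (105, -125, +1.1); to P-3 = (155, -150, +1.5).
Determinant of the coordinate differences = 105·(-150) − 155·(-125) = 3625.
∂h/∂x = [(+1.1)·(-150) − (+1.5)·(-125)] / 3625 = +0.006207
∂h/∂y = [105·(+1.5) − 155·(+1.1)] / 3625 = -0.003586
h(662641, 4228040) = 20.5 + (+0.006207)·(65) + (-0.003586)·(-85) = 20.5 +0.403 +0.305 = 21.208 m.

21.2 m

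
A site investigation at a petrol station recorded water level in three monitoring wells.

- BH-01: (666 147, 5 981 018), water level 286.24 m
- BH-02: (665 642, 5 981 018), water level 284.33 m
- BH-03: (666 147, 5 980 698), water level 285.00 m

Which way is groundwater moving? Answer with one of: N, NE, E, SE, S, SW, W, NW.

∂h/∂x = (284.33 − 286.24) / (665642 − 666147) = +0.003782
∂h/∂y = (285.00 − 286.24) / (5980698 − 5981018) = +0.003875
Flow = −∇h = (-0.003782 east, -0.003875 north), which points southwest.

SW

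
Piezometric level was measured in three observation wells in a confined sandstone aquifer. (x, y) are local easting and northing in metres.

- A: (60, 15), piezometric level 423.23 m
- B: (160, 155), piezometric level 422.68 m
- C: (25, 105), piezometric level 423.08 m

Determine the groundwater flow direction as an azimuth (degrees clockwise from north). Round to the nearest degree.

040°

With h = a·x + b·y + c and A as origin, the differences give:
  100·a + 140·b = -0.55
  (-35)·a + 90·b = -0.15
Eliminate b (×90 and ×140, subtract): 13900·a = -28.500 → a = ∂h/∂x = -0.002050
Back-substitute: b = ∂h/∂y = -0.002464.
Flow direction (−∇h) has components (+0.002050 E, +0.002464 N).
Azimuth = atan2(E, N) = atan2(+0.002050, +0.002464) = 39.8° ≈ 040°.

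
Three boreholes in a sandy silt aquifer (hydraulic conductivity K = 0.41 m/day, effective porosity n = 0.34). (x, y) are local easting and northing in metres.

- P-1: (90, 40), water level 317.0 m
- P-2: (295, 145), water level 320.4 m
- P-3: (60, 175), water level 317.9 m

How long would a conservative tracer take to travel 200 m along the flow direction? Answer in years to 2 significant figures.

Taking P-1 as reference: P-2−P-1 = (205, 105, +3.4); P-3−P-1 = (-30, 135, +0.9).
Solve a·Δx + b·Δy = Δh: det = 205·135 − (-30)·105 = 30825.
∂h/∂x = [(+3.4)·135 − (+0.9)·105] / 30825 = +0.01182
∂h/∂y = [205·(+0.9) − (-30)·(+3.4)] / 30825 = +0.009294
|∇h| = √(0.01182² + 0.009294²) = 0.01504
Seepage velocity v = K·i/n = 0.41 × 0.01504 / 0.34 = 0.01814 m/day.
t = 200 / 0.01814 = 1.103e+04 days = 30.2 years.

30 years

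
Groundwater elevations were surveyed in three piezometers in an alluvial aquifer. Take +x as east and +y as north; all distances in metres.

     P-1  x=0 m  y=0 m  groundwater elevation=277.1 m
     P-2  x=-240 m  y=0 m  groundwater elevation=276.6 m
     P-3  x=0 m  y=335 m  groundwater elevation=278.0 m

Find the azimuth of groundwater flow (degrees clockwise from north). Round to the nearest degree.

218°

∂h/∂x = (276.6 − 277.1) / (-240 − 0) = +0.002083
∂h/∂y = (278.0 − 277.1) / (335 − 0) = +0.002687
Flow direction (−∇h) has components (-0.002083 E, -0.002687 N).
Azimuth = atan2(E, N) = atan2(-0.002083, -0.002687) = 217.8° ≈ 218°.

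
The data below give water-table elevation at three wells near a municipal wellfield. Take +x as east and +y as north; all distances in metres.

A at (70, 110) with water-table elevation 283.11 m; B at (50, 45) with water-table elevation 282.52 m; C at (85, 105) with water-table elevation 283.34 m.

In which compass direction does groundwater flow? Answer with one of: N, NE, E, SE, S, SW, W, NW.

With h = a·x + b·y + c and A as origin, the differences give:
  (-20)·a + (-65)·b = -0.59
  15·a + (-5)·b = +0.23
Eliminate b (×(-5) and ×(-65), subtract): 1075·a = 17.900 → a = ∂h/∂x = +0.01665
Back-substitute: b = ∂h/∂y = +0.003953.
Flow = −∇h = (-0.01665 east, -0.003953 north), which points west.

W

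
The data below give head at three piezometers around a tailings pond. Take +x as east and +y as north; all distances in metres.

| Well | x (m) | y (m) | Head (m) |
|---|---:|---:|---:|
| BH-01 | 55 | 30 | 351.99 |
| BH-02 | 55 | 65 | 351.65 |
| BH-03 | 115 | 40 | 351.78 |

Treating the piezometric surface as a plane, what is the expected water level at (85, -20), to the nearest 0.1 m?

Differences from BH-01: to BH-02 (Δx, Δy, Δh) = (0, 35, -0.34); to BH-03 = (60, 10, -0.21).
Determinant of the coordinate differences = 0·10 − 60·35 = -2100.
∂h/∂x = [(-0.34)·10 − (-0.21)·35] / -2100 = -0.001881
∂h/∂y = [0·(-0.21) − 60·(-0.34)] / -2100 = -0.009714
h(85, -20) = 351.99 + (-0.001881)·(30) + (-0.009714)·(-50) = 351.99 -0.056 +0.486 = 352.419 m.

352.4 m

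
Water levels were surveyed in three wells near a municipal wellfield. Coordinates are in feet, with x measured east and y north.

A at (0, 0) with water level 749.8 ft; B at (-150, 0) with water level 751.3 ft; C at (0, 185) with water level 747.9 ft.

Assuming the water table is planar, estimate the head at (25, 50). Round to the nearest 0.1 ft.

∂h/∂x = (751.3 − 749.8) / (-150 − 0) = -0.01000
∂h/∂y = (747.9 − 749.8) / (185 − 0) = -0.01027
h(25, 50) = 749.8 + (-0.01000)·(25) + (-0.01027)·(50) = 749.8 -0.250 -0.514 = 749.036 ft.

749.0 ft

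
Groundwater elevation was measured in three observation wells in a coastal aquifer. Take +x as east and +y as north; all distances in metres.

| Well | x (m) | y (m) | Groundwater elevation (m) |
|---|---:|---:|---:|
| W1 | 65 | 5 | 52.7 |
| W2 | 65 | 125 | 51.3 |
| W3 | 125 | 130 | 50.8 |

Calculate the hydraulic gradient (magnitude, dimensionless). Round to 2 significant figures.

Differences from W1: to W2 (Δx, Δy, Δh) = (0, 120, -1.4); to W3 = (60, 125, -1.9).
Determinant of the coordinate differences = 0·125 − 60·120 = -7200.
∂h/∂x = [(-1.4)·125 − (-1.9)·120] / -7200 = -0.007361
∂h/∂y = [0·(-1.9) − 60·(-1.4)] / -7200 = -0.01167
|∇h| = √(-0.007361² + -0.01167²) = 0.0138

0.014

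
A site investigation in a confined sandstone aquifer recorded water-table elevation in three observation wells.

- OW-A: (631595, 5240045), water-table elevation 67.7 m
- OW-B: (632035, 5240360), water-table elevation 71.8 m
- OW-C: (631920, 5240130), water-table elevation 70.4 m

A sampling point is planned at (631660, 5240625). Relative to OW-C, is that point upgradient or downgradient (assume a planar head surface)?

downgradient

Differences from OW-A: to OW-B (Δx, Δy, Δh) = (440, 315, +4.1); to OW-C = (325, 85, +2.7).
Solve a·Δx + b·Δy = Δh: det = 440·85 − 325·315 = -64975.
∂h/∂x = [(+4.1)·85 − (+2.7)·315] / -64975 = +0.007726
∂h/∂y = [440·(+2.7) − 325·(+4.1)] / -64975 = +0.002224
Head at (631660, 5240625) = 67.7 + (+0.007726)·(65) + (+0.002224)·(580) = 69.49 m.
That is lower than the 70.4 m at OW-C, so the point is downgradient.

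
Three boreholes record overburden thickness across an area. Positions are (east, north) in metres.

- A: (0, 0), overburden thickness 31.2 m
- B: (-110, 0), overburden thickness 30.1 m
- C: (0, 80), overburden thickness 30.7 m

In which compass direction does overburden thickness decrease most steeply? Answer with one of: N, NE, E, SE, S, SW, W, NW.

NW

∂d/∂x = (30.1 − 31.2) / (-110 − 0) = +0.010000
∂d/∂y = (30.7 − 31.2) / (80 − 0) = -0.006250
Steepest decrease is along −∇f = (-0.010000 E, +0.006250 N) → northwest.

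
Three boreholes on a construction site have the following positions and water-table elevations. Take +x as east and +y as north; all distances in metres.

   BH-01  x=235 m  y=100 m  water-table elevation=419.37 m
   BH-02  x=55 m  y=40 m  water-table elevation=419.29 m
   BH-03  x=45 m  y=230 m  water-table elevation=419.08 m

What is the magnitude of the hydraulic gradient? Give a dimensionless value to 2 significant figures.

Differences from BH-01: to BH-02 (Δx, Δy, Δh) = (-180, -60, -0.08); to BH-03 = (-190, 130, -0.29).
Determinant of the coordinate differences = (-180)·130 − (-190)·(-60) = -34800.
∂h/∂x = [(-0.08)·130 − (-0.29)·(-60)] / -34800 = +0.0007989
∂h/∂y = [(-180)·(-0.29) − (-190)·(-0.08)] / -34800 = -0.001063
|∇h| = √(0.0007989² + -0.001063²) = 0.00133

0.0013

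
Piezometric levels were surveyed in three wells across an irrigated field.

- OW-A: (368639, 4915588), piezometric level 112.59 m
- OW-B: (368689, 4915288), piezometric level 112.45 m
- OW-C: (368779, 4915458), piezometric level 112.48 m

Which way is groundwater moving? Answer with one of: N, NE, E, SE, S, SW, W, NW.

Three-point gradient (reference OW-A): Δ to OW-B = (50, -300, -0.14), Δ to OW-C = (140, -130, -0.11).
∂h/∂x = -0.0004169, ∂h/∂y = +0.0003972 (det = 35500).
Flow = −∇h = (+0.0004169 east, -0.0003972 north), which points southeast.

SE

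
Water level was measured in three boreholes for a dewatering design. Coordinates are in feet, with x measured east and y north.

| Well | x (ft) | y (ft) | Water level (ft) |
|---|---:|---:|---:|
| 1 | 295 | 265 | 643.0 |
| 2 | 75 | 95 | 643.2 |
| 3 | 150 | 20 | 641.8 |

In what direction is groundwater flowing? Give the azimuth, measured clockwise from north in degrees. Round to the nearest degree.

139°

Taking 1 as reference: 2−1 = (-220, -170, +0.2); 3−1 = (-145, -245, -1.2).
Solve a·Δx + b·Δy = Δh: det = (-220)·(-245) − (-145)·(-170) = 29250.
∂h/∂x = [(+0.2)·(-245) − (-1.2)·(-170)] / 29250 = -0.008650
∂h/∂y = [(-220)·(-1.2) − (-145)·(+0.2)] / 29250 = +0.01002
Flow direction (−∇h) has components (+0.008650 E, -0.01002 N).
Azimuth = atan2(E, N) = atan2(+0.008650, -0.01002) = 139.2° ≈ 139°.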